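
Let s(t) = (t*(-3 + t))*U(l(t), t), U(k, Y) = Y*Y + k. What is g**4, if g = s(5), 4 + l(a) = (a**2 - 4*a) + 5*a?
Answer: 67652010000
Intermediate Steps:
l(a) = -4 + a + a**2 (l(a) = -4 + ((a**2 - 4*a) + 5*a) = -4 + (a + a**2) = -4 + a + a**2)
U(k, Y) = k + Y**2 (U(k, Y) = Y**2 + k = k + Y**2)
s(t) = t*(-3 + t)*(-4 + t + 2*t**2) (s(t) = (t*(-3 + t))*((-4 + t + t**2) + t**2) = (t*(-3 + t))*(-4 + t + 2*t**2) = t*(-3 + t)*(-4 + t + 2*t**2))
g = 510 (g = 5*(-3 + 5)*(-4 + 5 + 2*5**2) = 5*2*(-4 + 5 + 2*25) = 5*2*(-4 + 5 + 50) = 5*2*51 = 510)
g**4 = 510**4 = 67652010000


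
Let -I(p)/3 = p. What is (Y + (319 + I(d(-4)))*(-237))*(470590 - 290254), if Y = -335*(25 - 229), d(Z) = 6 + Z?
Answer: -1053342576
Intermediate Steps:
I(p) = -3*p
Y = 68340 (Y = -335*(-204) = 68340)
(Y + (319 + I(d(-4)))*(-237))*(470590 - 290254) = (68340 + (319 - 3*(6 - 4))*(-237))*(470590 - 290254) = (68340 + (319 - 3*2)*(-237))*180336 = (68340 + (319 - 6)*(-237))*180336 = (68340 + 313*(-237))*180336 = (68340 - 74181)*180336 = -5841*180336 = -1053342576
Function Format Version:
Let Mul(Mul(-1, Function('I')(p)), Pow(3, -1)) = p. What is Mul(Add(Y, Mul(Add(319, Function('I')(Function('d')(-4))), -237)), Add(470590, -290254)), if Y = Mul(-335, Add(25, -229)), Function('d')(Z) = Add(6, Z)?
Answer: -1053342576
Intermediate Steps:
Function('I')(p) = Mul(-3, p)
Y = 68340 (Y = Mul(-335, -204) = 68340)
Mul(Add(Y, Mul(Add(319, Function('I')(Function('d')(-4))), -237)), Add(470590, -290254)) = Mul(Add(68340, Mul(Add(319, Mul(-3, Add(6, -4))), -237)), Add(470590, -290254)) = Mul(Add(68340, Mul(Add(319, Mul(-3, 2)), -237)), 180336) = Mul(Add(68340, Mul(Add(319, -6), -237)), 180336) = Mul(Add(68340, Mul(313, -237)), 180336) = Mul(Add(68340, -74181), 180336) = Mul(-5841, 180336) = -1053342576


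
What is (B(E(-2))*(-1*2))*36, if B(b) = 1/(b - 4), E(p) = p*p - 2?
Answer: 36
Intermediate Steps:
E(p) = -2 + p**2 (E(p) = p**2 - 2 = -2 + p**2)
B(b) = 1/(-4 + b)
(B(E(-2))*(-1*2))*36 = ((-1*2)/(-4 + (-2 + (-2)**2)))*36 = (-2/(-4 + (-2 + 4)))*36 = (-2/(-4 + 2))*36 = (-2/(-2))*36 = -1/2*(-2)*36 = 1*36 = 36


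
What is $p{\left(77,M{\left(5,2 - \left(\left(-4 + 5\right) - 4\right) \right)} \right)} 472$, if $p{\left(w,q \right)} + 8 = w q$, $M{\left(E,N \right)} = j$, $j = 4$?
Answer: $141600$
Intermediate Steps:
$M{\left(E,N \right)} = 4$
$p{\left(w,q \right)} = -8 + q w$ ($p{\left(w,q \right)} = -8 + w q = -8 + q w$)
$p{\left(77,M{\left(5,2 - \left(\left(-4 + 5\right) - 4\right) \right)} \right)} 472 = \left(-8 + 4 \cdot 77\right) 472 = \left(-8 + 308\right) 472 = 300 \cdot 472 = 141600$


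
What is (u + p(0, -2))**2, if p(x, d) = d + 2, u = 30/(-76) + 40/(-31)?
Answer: 3940225/1387684 ≈ 2.8394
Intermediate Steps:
u = -1985/1178 (u = 30*(-1/76) + 40*(-1/31) = -15/38 - 40/31 = -1985/1178 ≈ -1.6851)
p(x, d) = 2 + d
(u + p(0, -2))**2 = (-1985/1178 + (2 - 2))**2 = (-1985/1178 + 0)**2 = (-1985/1178)**2 = 3940225/1387684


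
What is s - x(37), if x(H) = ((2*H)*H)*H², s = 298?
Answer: -3748024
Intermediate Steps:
x(H) = 2*H⁴ (x(H) = (2*H²)*H² = 2*H⁴)
s - x(37) = 298 - 2*37⁴ = 298 - 2*1874161 = 298 - 1*3748322 = 298 - 3748322 = -3748024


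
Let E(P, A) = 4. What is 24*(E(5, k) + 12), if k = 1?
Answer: 384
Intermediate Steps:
24*(E(5, k) + 12) = 24*(4 + 12) = 24*16 = 384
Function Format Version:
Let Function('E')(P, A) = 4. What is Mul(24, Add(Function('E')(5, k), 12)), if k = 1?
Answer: 384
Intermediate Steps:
Mul(24, Add(Function('E')(5, k), 12)) = Mul(24, Add(4, 12)) = Mul(24, 16) = 384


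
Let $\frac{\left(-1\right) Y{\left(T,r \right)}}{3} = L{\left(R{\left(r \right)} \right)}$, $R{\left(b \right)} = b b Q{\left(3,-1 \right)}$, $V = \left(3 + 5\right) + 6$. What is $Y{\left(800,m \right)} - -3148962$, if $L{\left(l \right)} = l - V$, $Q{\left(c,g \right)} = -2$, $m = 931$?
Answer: $8349570$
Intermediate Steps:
$V = 14$ ($V = 8 + 6 = 14$)
$R{\left(b \right)} = - 2 b^{2}$ ($R{\left(b \right)} = b b \left(-2\right) = b^{2} \left(-2\right) = - 2 b^{2}$)
$L{\left(l \right)} = -14 + l$ ($L{\left(l \right)} = l - 14 = -14 + l$)
$Y{\left(T,r \right)} = 42 + 6 r^{2}$ ($Y{\left(T,r \right)} = - 3 \left(-14 - 2 r^{2}\right) = 42 + 6 r^{2}$)
$Y{\left(800,m \right)} - -3148962 = \left(42 + 6 \cdot 931^{2}\right) - -3148962 = \left(42 + 6 \cdot 866761\right) + 3148962 = \left(42 + 5200566\right) + 3148962 = 5200608 + 3148962 = 8349570$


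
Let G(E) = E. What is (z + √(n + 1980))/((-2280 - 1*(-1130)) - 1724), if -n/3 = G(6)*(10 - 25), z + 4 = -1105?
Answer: 1109/2874 - 5*√10/958 ≈ 0.36937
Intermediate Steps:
z = -1109 (z = -4 - 1105 = -1109)
n = 270 (n = -18*(10 - 25) = -18*(-15) = -3*(-90) = 270)
(z + √(n + 1980))/((-2280 - 1*(-1130)) - 1724) = (-1109 + √(270 + 1980))/((-2280 - 1*(-1130)) - 1724) = (-1109 + √2250)/((-2280 + 1130) - 1724) = (-1109 + 15*√10)/(-1150 - 1724) = (-1109 + 15*√10)/(-2874) = (-1109 + 15*√10)*(-1/2874) = 1109/2874 - 5*√10/958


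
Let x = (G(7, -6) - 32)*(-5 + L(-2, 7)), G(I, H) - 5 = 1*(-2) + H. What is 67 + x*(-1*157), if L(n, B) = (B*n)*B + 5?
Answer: -538443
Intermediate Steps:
L(n, B) = 5 + n*B² (L(n, B) = n*B² + 5 = 5 + n*B²)
G(I, H) = 3 + H (G(I, H) = 5 + (1*(-2) + H) = 5 + (-2 + H) = 3 + H)
x = 3430 (x = ((3 - 6) - 32)*(-5 + (5 - 2*7²)) = (-3 - 32)*(-5 + (5 - 2*49)) = -35*(-5 + (5 - 98)) = -35*(-5 - 93) = -35*(-98) = 3430)
67 + x*(-1*157) = 67 + 3430*(-1*157) = 67 + 3430*(-157) = 67 - 538510 = -538443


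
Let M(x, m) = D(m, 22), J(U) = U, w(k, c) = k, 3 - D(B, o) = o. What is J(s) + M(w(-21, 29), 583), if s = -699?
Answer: -718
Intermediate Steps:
D(B, o) = 3 - o
M(x, m) = -19 (M(x, m) = 3 - 1*22 = 3 - 22 = -19)
J(s) + M(w(-21, 29), 583) = -699 - 19 = -718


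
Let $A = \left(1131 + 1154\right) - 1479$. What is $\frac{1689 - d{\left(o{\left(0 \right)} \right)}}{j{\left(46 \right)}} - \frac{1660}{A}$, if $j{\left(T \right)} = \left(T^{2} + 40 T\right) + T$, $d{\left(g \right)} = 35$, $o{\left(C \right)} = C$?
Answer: $- \frac{1327549}{806403} \approx -1.6463$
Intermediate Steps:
$A = 806$ ($A = 2285 - 1479 = 806$)
$j{\left(T \right)} = T^{2} + 41 T$
$\frac{1689 - d{\left(o{\left(0 \right)} \right)}}{j{\left(46 \right)}} - \frac{1660}{A} = \frac{1689 - 35}{46 \left(41 + 46\right)} - \frac{1660}{806} = \frac{1689 - 35}{46 \cdot 87} - \frac{830}{403} = \frac{1654}{4002} - \frac{830}{403} = 1654 \cdot \frac{1}{4002} - \frac{830}{403} = \frac{827}{2001} - \frac{830}{403} = - \frac{1327549}{806403}$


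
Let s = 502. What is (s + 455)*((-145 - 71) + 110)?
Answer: -101442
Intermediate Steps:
(s + 455)*((-145 - 71) + 110) = (502 + 455)*((-145 - 71) + 110) = 957*(-216 + 110) = 957*(-106) = -101442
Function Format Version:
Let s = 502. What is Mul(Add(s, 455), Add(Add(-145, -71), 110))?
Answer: -101442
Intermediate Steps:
Mul(Add(s, 455), Add(Add(-145, -71), 110)) = Mul(Add(502, 455), Add(Add(-145, -71), 110)) = Mul(957, Add(-216, 110)) = Mul(957, -106) = -101442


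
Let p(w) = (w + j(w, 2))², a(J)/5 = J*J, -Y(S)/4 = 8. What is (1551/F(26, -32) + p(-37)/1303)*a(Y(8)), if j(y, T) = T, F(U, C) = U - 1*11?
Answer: 696090624/1303 ≈ 5.3422e+5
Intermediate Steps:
F(U, C) = -11 + U (F(U, C) = U - 11 = -11 + U)
Y(S) = -32 (Y(S) = -4*8 = -32)
a(J) = 5*J² (a(J) = 5*(J*J) = 5*J²)
p(w) = (2 + w)² (p(w) = (w + 2)² = (2 + w)²)
(1551/F(26, -32) + p(-37)/1303)*a(Y(8)) = (1551/(-11 + 26) + (2 - 37)²/1303)*(5*(-32)²) = (1551/15 + (-35)²*(1/1303))*(5*1024) = (1551*(1/15) + 1225*(1/1303))*5120 = (517/5 + 1225/1303)*5120 = (679776/6515)*5120 = 696090624/1303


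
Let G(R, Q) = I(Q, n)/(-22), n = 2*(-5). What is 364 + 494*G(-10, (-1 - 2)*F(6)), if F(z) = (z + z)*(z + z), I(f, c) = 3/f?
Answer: 576823/1584 ≈ 364.16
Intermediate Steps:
n = -10
F(z) = 4*z**2 (F(z) = (2*z)*(2*z) = 4*z**2)
G(R, Q) = -3/(22*Q) (G(R, Q) = (3/Q)/(-22) = (3/Q)*(-1/22) = -3/(22*Q))
364 + 494*G(-10, (-1 - 2)*F(6)) = 364 + 494*(-3*1/(144*(-1 - 2))/22) = 364 + 494*(-3/(22*((-12*36)))) = 364 + 494*(-3/(22*((-3*144)))) = 364 + 494*(-3/22/(-432)) = 364 + 494*(-3/22*(-1/432)) = 364 + 494*(1/3168) = 364 + 247/1584 = 576823/1584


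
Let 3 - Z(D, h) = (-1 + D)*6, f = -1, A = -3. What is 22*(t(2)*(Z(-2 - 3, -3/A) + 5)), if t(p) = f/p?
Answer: -484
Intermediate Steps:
Z(D, h) = 9 - 6*D (Z(D, h) = 3 - (-1 + D)*6 = 3 - (-6 + 6*D) = 3 + (6 - 6*D) = 9 - 6*D)
t(p) = -1/p
22*(t(2)*(Z(-2 - 3, -3/A) + 5)) = 22*((-1/2)*((9 - 6*(-2 - 3)) + 5)) = 22*((-1*1/2)*((9 - 6*(-5)) + 5)) = 22*(-((9 + 30) + 5)/2) = 22*(-(39 + 5)/2) = 22*(-1/2*44) = 22*(-22) = -484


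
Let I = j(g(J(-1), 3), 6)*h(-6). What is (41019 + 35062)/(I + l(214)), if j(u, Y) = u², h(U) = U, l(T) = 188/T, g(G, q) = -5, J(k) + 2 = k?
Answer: -8140667/15956 ≈ -510.19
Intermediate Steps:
J(k) = -2 + k
I = -150 (I = (-5)²*(-6) = 25*(-6) = -150)
(41019 + 35062)/(I + l(214)) = (41019 + 35062)/(-150 + 188/214) = 76081/(-150 + 188*(1/214)) = 76081/(-150 + 94/107) = 76081/(-15956/107) = 76081*(-107/15956) = -8140667/15956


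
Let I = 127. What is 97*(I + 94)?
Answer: 21437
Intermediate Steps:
97*(I + 94) = 97*(127 + 94) = 97*221 = 21437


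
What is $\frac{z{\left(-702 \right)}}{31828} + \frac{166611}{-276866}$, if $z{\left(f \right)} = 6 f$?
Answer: $- \frac{1617263625}{2203022762} \approx -0.73411$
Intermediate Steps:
$\frac{z{\left(-702 \right)}}{31828} + \frac{166611}{-276866} = \frac{6 \left(-702\right)}{31828} + \frac{166611}{-276866} = \left(-4212\right) \frac{1}{31828} + 166611 \left(- \frac{1}{276866}\right) = - \frac{1053}{7957} - \frac{166611}{276866} = - \frac{1617263625}{2203022762}$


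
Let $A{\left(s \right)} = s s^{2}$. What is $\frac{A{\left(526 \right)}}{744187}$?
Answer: $\frac{145531576}{744187} \approx 195.56$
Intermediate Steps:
$A{\left(s \right)} = s^{3}$
$\frac{A{\left(526 \right)}}{744187} = \frac{526^{3}}{744187} = 145531576 \cdot \frac{1}{744187} = \frac{145531576}{744187}$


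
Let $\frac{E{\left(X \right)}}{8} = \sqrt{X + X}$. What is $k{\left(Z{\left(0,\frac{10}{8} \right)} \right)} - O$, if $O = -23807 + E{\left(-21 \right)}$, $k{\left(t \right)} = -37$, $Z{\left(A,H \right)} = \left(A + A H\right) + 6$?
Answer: $23770 - 8 i \sqrt{42} \approx 23770.0 - 51.846 i$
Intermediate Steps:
$Z{\left(A,H \right)} = 6 + A + A H$
$E{\left(X \right)} = 8 \sqrt{2} \sqrt{X}$ ($E{\left(X \right)} = 8 \sqrt{X + X} = 8 \sqrt{2 X} = 8 \sqrt{2} \sqrt{X}$)
$O = -23807 + 8 i \sqrt{42}$ ($O = -23807 + 8 \sqrt{2} \sqrt{-21} = -23807 + 8 \sqrt{2} i \sqrt{21} = -23807 + 8 i \sqrt{42} \approx -23807.0 + 51.846 i$)
$k{\left(Z{\left(0,\frac{10}{8} \right)} \right)} - O = -37 - \left(-23807 + 8 i \sqrt{42}\right) = -37 + \left(23807 - 8 i \sqrt{42}\right) = 23770 - 8 i \sqrt{42}$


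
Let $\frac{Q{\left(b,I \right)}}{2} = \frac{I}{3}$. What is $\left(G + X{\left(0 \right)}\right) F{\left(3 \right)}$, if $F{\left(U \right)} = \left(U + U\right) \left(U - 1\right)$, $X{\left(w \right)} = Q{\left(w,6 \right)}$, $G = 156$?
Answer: $1920$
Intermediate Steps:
$Q{\left(b,I \right)} = \frac{2 I}{3}$ ($Q{\left(b,I \right)} = 2 \frac{I}{3} = \frac{2 I}{3}$)
$X{\left(w \right)} = 4$ ($X{\left(w \right)} = \frac{2}{3} \cdot 6 = 4$)
$F{\left(U \right)} = 2 U \left(-1 + U\right)$
$\left(G + X{\left(0 \right)}\right) F{\left(3 \right)} = \left(156 + 4\right) 2 \cdot 3 \left(-1 + 3\right) = 160 \cdot 2 \cdot 3 \cdot 2 = 160 \cdot 12 = 1920$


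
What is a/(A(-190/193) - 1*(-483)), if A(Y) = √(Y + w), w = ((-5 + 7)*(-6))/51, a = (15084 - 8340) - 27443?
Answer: -475393933/11093119 + 20699*I*√13130562/765425211 ≈ -42.855 + 0.097991*I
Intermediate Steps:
a = -20699 (a = 6744 - 27443 = -20699)
w = -4/17 (w = (2*(-6))*(1/51) = -12*1/51 = -4/17 ≈ -0.23529)
A(Y) = √(-4/17 + Y) (A(Y) = √(Y - 4/17) = √(-4/17 + Y))
a/(A(-190/193) - 1*(-483)) = -20699/(√(-68 + 289*(-190/193))/17 - 1*(-483)) = -20699/(√(-68 + 289*(-190*1/193))/17 + 483) = -20699/(√(-68 + 289*(-190/193))/17 + 483) = -20699/(√(-68 - 54910/193)/17 + 483) = -20699/(√(-68034/193)/17 + 483) = -20699/((I*√13130562/193)/17 + 483) = -20699/(I*√13130562/3281 + 483) = -20699/(483 + I*√13130562/3281)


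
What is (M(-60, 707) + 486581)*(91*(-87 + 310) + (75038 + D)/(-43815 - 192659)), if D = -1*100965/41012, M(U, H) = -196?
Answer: 95722489224199928805/9698271688 ≈ 9.8700e+9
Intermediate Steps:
D = -100965/41012 (D = -100965*1/41012 = -100965/41012 ≈ -2.4618)
(M(-60, 707) + 486581)*(91*(-87 + 310) + (75038 + D)/(-43815 - 192659)) = (-196 + 486581)*(91*(-87 + 310) + (75038 - 100965/41012)/(-43815 - 192659)) = 486385*(91*223 + (3077357491/41012)/(-236474)) = 486385*(20293 + (3077357491/41012)*(-1/236474)) = 486385*(20293 - 3077357491/9698271688) = 486385*(196803950007093/9698271688) = 95722489224199928805/9698271688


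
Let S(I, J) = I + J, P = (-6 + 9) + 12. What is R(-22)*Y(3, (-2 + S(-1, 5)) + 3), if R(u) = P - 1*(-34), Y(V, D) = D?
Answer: 245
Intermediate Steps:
P = 15 (P = 3 + 12 = 15)
R(u) = 49 (R(u) = 15 - 1*(-34) = 15 + 34 = 49)
R(-22)*Y(3, (-2 + S(-1, 5)) + 3) = 49*((-2 + (-1 + 5)) + 3) = 49*((-2 + 4) + 3) = 49*(2 + 3) = 49*5 = 245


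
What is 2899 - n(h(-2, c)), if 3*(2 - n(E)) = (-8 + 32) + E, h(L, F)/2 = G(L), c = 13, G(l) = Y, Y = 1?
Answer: 8717/3 ≈ 2905.7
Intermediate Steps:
G(l) = 1
h(L, F) = 2 (h(L, F) = 2*1 = 2)
n(E) = -6 - E/3 (n(E) = 2 - ((-8 + 32) + E)/3 = 2 - (24 + E)/3 = 2 + (-8 - E/3) = -6 - E/3)
2899 - n(h(-2, c)) = 2899 - (-6 - 1/3*2) = 2899 - (-6 - 2/3) = 2899 - 1*(-20/3) = 2899 + 20/3 = 8717/3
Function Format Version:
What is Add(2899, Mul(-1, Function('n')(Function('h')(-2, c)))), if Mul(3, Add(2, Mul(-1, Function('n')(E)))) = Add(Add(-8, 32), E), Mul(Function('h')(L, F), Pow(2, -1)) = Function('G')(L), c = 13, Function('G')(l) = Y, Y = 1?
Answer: Rational(8717, 3) ≈ 2905.7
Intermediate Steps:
Function('G')(l) = 1
Function('h')(L, F) = 2 (Function('h')(L, F) = Mul(2, 1) = 2)
Function('n')(E) = Add(-6, Mul(Rational(-1, 3), E)) (Function('n')(E) = Add(2, Mul(Rational(-1, 3), Add(Add(-8, 32), E))) = Add(2, Mul(Rational(-1, 3), Add(24, E))) = Add(2, Add(-8, Mul(Rational(-1, 3), E))) = Add(-6, Mul(Rational(-1, 3), E)))
Add(2899, Mul(-1, Function('n')(Function('h')(-2, c)))) = Add(2899, Mul(-1, Add(-6, Mul(Rational(-1, 3), 2)))) = Add(2899, Mul(-1, Add(-6, Rational(-2, 3)))) = Add(2899, Mul(-1, Rational(-20, 3))) = Add(2899, Rational(20, 3)) = Rational(8717, 3)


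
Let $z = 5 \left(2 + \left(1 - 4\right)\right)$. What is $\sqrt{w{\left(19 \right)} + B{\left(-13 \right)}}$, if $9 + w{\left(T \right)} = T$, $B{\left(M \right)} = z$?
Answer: $\sqrt{5} \approx 2.2361$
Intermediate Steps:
$z = -5$ ($z = 5 \left(2 - 3\right) = 5 \left(-1\right) = -5$)
$B{\left(M \right)} = -5$
$w{\left(T \right)} = -9 + T$
$\sqrt{w{\left(19 \right)} + B{\left(-13 \right)}} = \sqrt{\left(-9 + 19\right) - 5} = \sqrt{10 - 5} = \sqrt{5}$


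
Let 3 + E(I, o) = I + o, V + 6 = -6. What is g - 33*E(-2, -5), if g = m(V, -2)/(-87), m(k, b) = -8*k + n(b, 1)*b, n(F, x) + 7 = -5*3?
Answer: 28570/87 ≈ 328.39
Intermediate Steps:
V = -12 (V = -6 - 6 = -12)
n(F, x) = -22 (n(F, x) = -7 - 5*3 = -7 - 15 = -22)
m(k, b) = -22*b - 8*k (m(k, b) = -8*k - 22*b = -22*b - 8*k)
E(I, o) = -3 + I + o (E(I, o) = -3 + (I + o) = -3 + I + o)
g = -140/87 (g = (-22*(-2) - 8*(-12))/(-87) = (44 + 96)*(-1/87) = 140*(-1/87) = -140/87 ≈ -1.6092)
g - 33*E(-2, -5) = -140/87 - 33*(-3 - 2 - 5) = -140/87 - 33*(-10) = -140/87 + 330 = 28570/87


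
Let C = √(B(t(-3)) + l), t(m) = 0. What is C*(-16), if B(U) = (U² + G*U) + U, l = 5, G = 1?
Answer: -16*√5 ≈ -35.777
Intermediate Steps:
B(U) = U² + 2*U (B(U) = (U² + 1*U) + U = (U² + U) + U = (U + U²) + U = U² + 2*U)
C = √5 (C = √(0*(2 + 0) + 5) = √(0*2 + 5) = √(0 + 5) = √5 ≈ 2.2361)
C*(-16) = √5*(-16) = -16*√5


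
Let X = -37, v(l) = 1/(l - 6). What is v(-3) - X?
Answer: 332/9 ≈ 36.889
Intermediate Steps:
v(l) = 1/(-6 + l)
v(-3) - X = 1/(-6 - 3) - 1*(-37) = 1/(-9) + 37 = -⅑ + 37 = 332/9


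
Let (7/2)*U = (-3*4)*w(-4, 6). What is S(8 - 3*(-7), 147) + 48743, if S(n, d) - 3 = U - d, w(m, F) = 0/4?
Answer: 48599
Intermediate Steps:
w(m, F) = 0 (w(m, F) = 0*(¼) = 0)
U = 0 (U = 2*(-3*4*0)/7 = 2*(-12*0)/7 = (2/7)*0 = 0)
S(n, d) = 3 - d (S(n, d) = 3 + (0 - d) = 3 - d)
S(8 - 3*(-7), 147) + 48743 = (3 - 1*147) + 48743 = (3 - 147) + 48743 = -144 + 48743 = 48599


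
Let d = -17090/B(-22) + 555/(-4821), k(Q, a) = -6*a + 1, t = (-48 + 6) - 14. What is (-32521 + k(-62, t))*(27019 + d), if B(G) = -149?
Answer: -1403340440112/1607 ≈ -8.7327e+8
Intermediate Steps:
t = -56 (t = -42 - 14 = -56)
k(Q, a) = 1 - 6*a
d = 27436065/239443 (d = -17090/(-149) + 555/(-4821) = -17090*(-1/149) + 555*(-1/4821) = 17090/149 - 185/1607 = 27436065/239443 ≈ 114.58)
(-32521 + k(-62, t))*(27019 + d) = (-32521 + (1 - 6*(-56)))*(27019 + 27436065/239443) = (-32521 + (1 + 336))*(6496946482/239443) = (-32521 + 337)*(6496946482/239443) = -32184*6496946482/239443 = -1403340440112/1607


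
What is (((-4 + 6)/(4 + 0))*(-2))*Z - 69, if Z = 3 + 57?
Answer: -129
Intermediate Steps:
Z = 60
(((-4 + 6)/(4 + 0))*(-2))*Z - 69 = (((-4 + 6)/(4 + 0))*(-2))*60 - 69 = ((2/4)*(-2))*60 - 69 = ((2*(¼))*(-2))*60 - 69 = ((½)*(-2))*60 - 69 = -1*60 - 69 = -60 - 69 = -129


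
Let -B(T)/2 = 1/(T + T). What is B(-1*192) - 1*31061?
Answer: -5963711/192 ≈ -31061.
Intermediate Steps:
B(T) = -1/T (B(T) = -2/(T + T) = -2*1/(2*T) = -1/T)
B(-1*192) - 1*31061 = -1/((-1*192)) - 1*31061 = -1/(-192) - 31061 = -1*(-1/192) - 31061 = 1/192 - 31061 = -5963711/192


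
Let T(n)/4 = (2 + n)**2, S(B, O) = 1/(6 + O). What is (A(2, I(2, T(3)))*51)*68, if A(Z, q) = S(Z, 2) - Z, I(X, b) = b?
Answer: -13005/2 ≈ -6502.5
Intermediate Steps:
T(n) = 4*(2 + n)**2
A(Z, q) = 1/8 - Z (A(Z, q) = 1/(6 + 2) - Z = 1/8 - Z)
(A(2, I(2, T(3)))*51)*68 = ((1/8 - 1*2)*51)*68 = ((1/8 - 2)*51)*68 = -15/8*51*68 = -765/8*68 = -13005/2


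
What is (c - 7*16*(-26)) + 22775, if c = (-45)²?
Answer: 27712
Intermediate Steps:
c = 2025
(c - 7*16*(-26)) + 22775 = (2025 - 7*16*(-26)) + 22775 = (2025 - 112*(-26)) + 22775 = (2025 + 2912) + 22775 = 4937 + 22775 = 27712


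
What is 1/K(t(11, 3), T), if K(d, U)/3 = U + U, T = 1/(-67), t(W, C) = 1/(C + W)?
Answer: -67/6 ≈ -11.167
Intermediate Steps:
T = -1/67 ≈ -0.014925
K(d, U) = 6*U (K(d, U) = 3*(U + U) = 3*(2*U) = 6*U)
1/K(t(11, 3), T) = 1/(6*(-1/67)) = 1/(-6/67) = -67/6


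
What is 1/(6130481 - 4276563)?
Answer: 1/1853918 ≈ 5.3940e-7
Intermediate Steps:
1/(6130481 - 4276563) = 1/1853918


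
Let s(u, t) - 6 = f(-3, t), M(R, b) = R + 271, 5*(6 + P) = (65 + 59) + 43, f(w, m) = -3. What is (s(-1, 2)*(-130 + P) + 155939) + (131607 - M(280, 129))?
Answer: 1433436/5 ≈ 2.8669e+5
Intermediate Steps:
P = 137/5 (P = -6 + ((65 + 59) + 43)/5 = -6 + (124 + 43)/5 = -6 + (⅕)*167 = -6 + 167/5 = 137/5 ≈ 27.400)
M(R, b) = 271 + R
s(u, t) = 3 (s(u, t) = 6 - 3 = 3)
(s(-1, 2)*(-130 + P) + 155939) + (131607 - M(280, 129)) = (3*(-130 + 137/5) + 155939) + (131607 - (271 + 280)) = (3*(-513/5) + 155939) + (131607 - 1*551) = (-1539/5 + 155939) + (131607 - 551) = 778156/5 + 131056 = 1433436/5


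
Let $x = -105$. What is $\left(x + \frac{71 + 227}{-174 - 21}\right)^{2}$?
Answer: $\frac{431517529}{38025} \approx 11348.0$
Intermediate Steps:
$\left(x + \frac{71 + 227}{-174 - 21}\right)^{2} = \left(-105 + \frac{71 + 227}{-174 - 21}\right)^{2} = \left(-105 + \frac{298}{-195}\right)^{2} = \left(-105 + 298 \left(- \frac{1}{195}\right)\right)^{2} = \left(-105 - \frac{298}{195}\right)^{2} = \left(- \frac{20773}{195}\right)^{2} = \frac{431517529}{38025}$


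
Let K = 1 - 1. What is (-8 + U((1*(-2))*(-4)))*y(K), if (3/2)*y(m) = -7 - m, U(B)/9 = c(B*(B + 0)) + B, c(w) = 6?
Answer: -1652/3 ≈ -550.67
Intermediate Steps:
U(B) = 54 + 9*B (U(B) = 9*(6 + B) = 54 + 9*B)
K = 0
y(m) = -14/3 - 2*m/3 (y(m) = 2*(-7 - m)/3 = -14/3 - 2*m/3)
(-8 + U((1*(-2))*(-4)))*y(K) = (-8 + (54 + 9*((1*(-2))*(-4))))*(-14/3 - ⅔*0) = (-8 + (54 + 9*(-2*(-4))))*(-14/3 + 0) = (-8 + (54 + 9*8))*(-14/3) = (-8 + (54 + 72))*(-14/3) = (-8 + 126)*(-14/3) = 118*(-14/3) = -1652/3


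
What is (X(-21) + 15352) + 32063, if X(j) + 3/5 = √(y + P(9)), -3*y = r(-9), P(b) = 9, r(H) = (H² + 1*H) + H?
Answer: 237072/5 + 2*I*√3 ≈ 47414.0 + 3.4641*I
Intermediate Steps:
r(H) = H² + 2*H (r(H) = (H² + H) + H = (H + H²) + H = H² + 2*H)
y = -21 (y = -(-3)*(2 - 9) = -(-3)*(-7) = -⅓*63 = -21)
X(j) = -⅗ + 2*I*√3 (X(j) = -⅗ + √(-21 + 9) = -⅗ + √(-12) = -⅗ + 2*I*√3)
(X(-21) + 15352) + 32063 = ((-⅗ + 2*I*√3) + 15352) + 32063 = (76757/5 + 2*I*√3) + 32063 = 237072/5 + 2*I*√3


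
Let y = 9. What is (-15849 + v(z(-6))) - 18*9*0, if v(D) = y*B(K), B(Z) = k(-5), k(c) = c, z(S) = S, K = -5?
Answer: -15894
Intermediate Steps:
B(Z) = -5
v(D) = -45 (v(D) = 9*(-5) = -45)
(-15849 + v(z(-6))) - 18*9*0 = (-15849 - 45) - 18*9*0 = -15894 - 162*0 = -15894 - 1*0 = -15894 + 0 = -15894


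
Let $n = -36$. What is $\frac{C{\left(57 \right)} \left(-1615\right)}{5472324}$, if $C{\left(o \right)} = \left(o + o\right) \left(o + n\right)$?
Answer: $- \frac{214795}{304018} \approx -0.70652$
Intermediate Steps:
$C{\left(o \right)} = 2 o \left(-36 + o\right)$ ($C{\left(o \right)} = \left(o + o\right) \left(o - 36\right) = 2 o \left(-36 + o\right)$)
$\frac{C{\left(57 \right)} \left(-1615\right)}{5472324} = \frac{2 \cdot 57 \left(-36 + 57\right) \left(-1615\right)}{5472324} = 2 \cdot 57 \cdot 21 \left(-1615\right) \frac{1}{5472324} = 2394 \left(-1615\right) \frac{1}{5472324} = \left(-3866310\right) \frac{1}{5472324} = - \frac{214795}{304018}$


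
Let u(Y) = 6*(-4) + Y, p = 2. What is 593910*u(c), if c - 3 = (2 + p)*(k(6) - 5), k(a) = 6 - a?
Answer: -24350310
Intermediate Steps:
c = -17 (c = 3 + (2 + 2)*((6 - 1*6) - 5) = 3 + 4*((6 - 6) - 5) = 3 + 4*(0 - 5) = 3 + 4*(-5) = 3 - 20 = -17)
u(Y) = -24 + Y
593910*u(c) = 593910*(-24 - 17) = 593910*(-41) = -24350310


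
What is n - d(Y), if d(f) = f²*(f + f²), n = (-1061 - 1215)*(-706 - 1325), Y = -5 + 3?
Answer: 4622548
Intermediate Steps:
Y = -2
n = 4622556 (n = -2276*(-2031) = 4622556)
n - d(Y) = 4622556 - (-2)³*(1 - 2) = 4622556 - (-8)*(-1) = 4622556 - 1*8 = 4622556 - 8 = 4622548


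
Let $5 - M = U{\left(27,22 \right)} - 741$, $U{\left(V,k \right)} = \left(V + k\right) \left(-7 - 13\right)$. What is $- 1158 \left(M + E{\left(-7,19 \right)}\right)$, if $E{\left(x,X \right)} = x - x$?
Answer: $-1998708$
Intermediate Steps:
$E{\left(x,X \right)} = 0$
$U{\left(V,k \right)} = - 20 V - 20 k$ ($U{\left(V,k \right)} = \left(V + k\right) \left(-20\right) = - 20 V - 20 k$)
$M = 1726$ ($M = 5 - \left(\left(\left(-20\right) 27 - 440\right) - 741\right) = 5 - \left(\left(-540 - 440\right) - 741\right) = 5 - \left(-980 - 741\right) = 5 - -1721 = 5 + 1721 = 1726$)
$- 1158 \left(M + E{\left(-7,19 \right)}\right) = - 1158 \left(1726 + 0\right) = \left(-1158\right) 1726 = -1998708$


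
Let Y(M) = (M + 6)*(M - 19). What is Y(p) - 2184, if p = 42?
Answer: -1080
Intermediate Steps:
Y(M) = (-19 + M)*(6 + M) (Y(M) = (6 + M)*(-19 + M) = (-19 + M)*(6 + M))
Y(p) - 2184 = (-114 + 42**2 - 13*42) - 2184 = (-114 + 1764 - 546) - 2184 = 1104 - 2184 = -1080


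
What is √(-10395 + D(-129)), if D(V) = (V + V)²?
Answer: 237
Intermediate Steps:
D(V) = 4*V² (D(V) = (2*V)² = 4*V²)
√(-10395 + D(-129)) = √(-10395 + 4*(-129)²) = √(-10395 + 4*16641) = √(-10395 + 66564) = √56169 = 237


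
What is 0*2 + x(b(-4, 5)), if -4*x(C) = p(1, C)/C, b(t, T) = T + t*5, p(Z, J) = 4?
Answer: 1/15 ≈ 0.066667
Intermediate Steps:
b(t, T) = T + 5*t
x(C) = -1/C
0*2 + x(b(-4, 5)) = 0*2 - 1/(5 + 5*(-4)) = 0 - 1/(5 - 20) = 0 - 1/(-15) = 0 - 1*(-1/15) = 0 + 1/15 = 1/15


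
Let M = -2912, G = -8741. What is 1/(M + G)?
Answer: -1/11653 ≈ -8.5815e-5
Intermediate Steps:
1/(M + G) = 1/(-2912 - 8741) = 1/(-11653) = -1/11653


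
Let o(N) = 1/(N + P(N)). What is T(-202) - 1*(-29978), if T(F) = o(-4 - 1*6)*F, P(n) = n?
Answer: 299881/10 ≈ 29988.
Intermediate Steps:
o(N) = 1/(2*N) (o(N) = 1/(N + N) = 1/(2*N))
T(F) = -F/20 (T(F) = (1/(2*(-4 - 1*6)))*F = (1/(2*(-4 - 6)))*F = ((½)/(-10))*F = ((½)*(-⅒))*F = -F/20)
T(-202) - 1*(-29978) = -1/20*(-202) - 1*(-29978) = 101/10 + 29978 = 299881/10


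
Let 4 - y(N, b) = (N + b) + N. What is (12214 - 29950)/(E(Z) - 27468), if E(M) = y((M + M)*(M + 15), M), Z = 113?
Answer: 17736/85433 ≈ 0.20760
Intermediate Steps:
y(N, b) = 4 - b - 2*N (y(N, b) = 4 - ((N + b) + N) = 4 - (b + 2*N) = 4 + (-b - 2*N) = 4 - b - 2*N)
E(M) = 4 - M - 4*M*(15 + M) (E(M) = 4 - M - 2*(M + M)*(M + 15) = 4 - M - 2*2*M*(15 + M) = 4 - M - 4*M*(15 + M))
(12214 - 29950)/(E(Z) - 27468) = (12214 - 29950)/((4 - 1*113 - 4*113*(15 + 113)) - 27468) = -17736/((4 - 113 - 4*113*128) - 27468) = -17736/((4 - 113 - 57856) - 27468) = -17736/(-57965 - 27468) = -17736/(-85433) = -17736*(-1/85433) = 17736/85433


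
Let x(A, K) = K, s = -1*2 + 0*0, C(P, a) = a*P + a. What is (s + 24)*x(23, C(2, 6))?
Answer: 396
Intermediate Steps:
C(P, a) = a + P*a (C(P, a) = P*a + a = a + P*a)
s = -2 (s = -2 + 0 = -2)
(s + 24)*x(23, C(2, 6)) = (-2 + 24)*(6*(1 + 2)) = 22*(6*3) = 22*18 = 396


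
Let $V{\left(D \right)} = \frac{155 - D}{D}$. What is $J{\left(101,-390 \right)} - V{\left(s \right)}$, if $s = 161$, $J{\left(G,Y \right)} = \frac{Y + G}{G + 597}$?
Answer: $- \frac{42341}{112378} \approx -0.37677$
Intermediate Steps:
$J{\left(G,Y \right)} = \frac{G + Y}{597 + G}$
$V{\left(D \right)} = \frac{155 - D}{D}$
$J{\left(101,-390 \right)} - V{\left(s \right)} = \frac{101 - 390}{597 + 101} - \frac{155 - 161}{161} = \frac{1}{698} \left(-289\right) - \frac{155 - 161}{161} = \frac{1}{698} \left(-289\right) - \frac{1}{161} \left(-6\right) = - \frac{289}{698} - - \frac{6}{161} = - \frac{289}{698} + \frac{6}{161} = - \frac{42341}{112378}$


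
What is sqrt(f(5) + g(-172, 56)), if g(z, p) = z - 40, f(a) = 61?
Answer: I*sqrt(151) ≈ 12.288*I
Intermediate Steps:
g(z, p) = -40 + z
sqrt(f(5) + g(-172, 56)) = sqrt(61 + (-40 - 172)) = sqrt(61 - 212) = sqrt(-151) = I*sqrt(151)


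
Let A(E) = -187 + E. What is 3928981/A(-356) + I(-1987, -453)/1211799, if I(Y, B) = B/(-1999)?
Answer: -3172503119381734/438451902381 ≈ -7235.7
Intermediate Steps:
I(Y, B) = -B/1999 (I(Y, B) = B*(-1/1999) = -B/1999)
3928981/A(-356) + I(-1987, -453)/1211799 = 3928981/(-187 - 356) - 1/1999*(-453)/1211799 = 3928981/(-543) + (453/1999)*(1/1211799) = 3928981*(-1/543) + 151/807462067 = -3928981/543 + 151/807462067 = -3172503119381734/438451902381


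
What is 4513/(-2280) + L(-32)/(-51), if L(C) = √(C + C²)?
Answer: -4513/2280 - 4*√62/51 ≈ -2.5970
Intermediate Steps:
4513/(-2280) + L(-32)/(-51) = 4513/(-2280) + √(-32*(1 - 32))/(-51) = 4513*(-1/2280) + √(-32*(-31))*(-1/51) = -4513/2280 + √992*(-1/51) = -4513/2280 + (4*√62)*(-1/51) = -4513/2280 - 4*√62/51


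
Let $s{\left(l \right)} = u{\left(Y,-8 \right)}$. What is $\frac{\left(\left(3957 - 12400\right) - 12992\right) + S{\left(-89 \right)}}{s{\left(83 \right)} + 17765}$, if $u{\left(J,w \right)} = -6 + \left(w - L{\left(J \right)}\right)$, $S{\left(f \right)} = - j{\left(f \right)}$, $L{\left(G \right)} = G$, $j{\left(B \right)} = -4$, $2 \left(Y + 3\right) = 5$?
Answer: $- \frac{42862}{35503} \approx -1.2073$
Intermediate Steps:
$Y = - \frac{1}{2}$ ($Y = -3 + \frac{1}{2} \cdot 5 = -3 + \frac{5}{2} = - \frac{1}{2} \approx -0.5$)
$S{\left(f \right)} = 4$ ($S{\left(f \right)} = \left(-1\right) \left(-4\right) = 4$)
$u{\left(J,w \right)} = -6 + w - J$ ($u{\left(J,w \right)} = -6 - \left(J - w\right) = -6 + w - J$)
$s{\left(l \right)} = - \frac{27}{2}$ ($s{\left(l \right)} = -6 - 8 - - \frac{1}{2} = -6 - 8 + \frac{1}{2} = - \frac{27}{2}$)
$\frac{\left(\left(3957 - 12400\right) - 12992\right) + S{\left(-89 \right)}}{s{\left(83 \right)} + 17765} = \frac{\left(\left(3957 - 12400\right) - 12992\right) + 4}{- \frac{27}{2} + 17765} = \frac{\left(-8443 - 12992\right) + 4}{\frac{35503}{2}} = \left(-21435 + 4\right) \frac{2}{35503} = \left(-21431\right) \frac{2}{35503} = - \frac{42862}{35503}$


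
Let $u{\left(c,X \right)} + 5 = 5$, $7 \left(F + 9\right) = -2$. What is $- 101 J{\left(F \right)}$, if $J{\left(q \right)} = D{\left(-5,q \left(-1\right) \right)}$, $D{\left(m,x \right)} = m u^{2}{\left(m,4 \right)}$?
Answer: $0$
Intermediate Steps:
$F = - \frac{65}{7}$ ($F = -9 + \frac{1}{7} \left(-2\right) = -9 - \frac{2}{7} = - \frac{65}{7} \approx -9.2857$)
$u{\left(c,X \right)} = 0$ ($u{\left(c,X \right)} = -5 + 5 = 0$)
$D{\left(m,x \right)} = 0$ ($D{\left(m,x \right)} = m 0^{2} = m 0 = 0$)
$J{\left(q \right)} = 0$
$- 101 J{\left(F \right)} = \left(-101\right) 0 = 0$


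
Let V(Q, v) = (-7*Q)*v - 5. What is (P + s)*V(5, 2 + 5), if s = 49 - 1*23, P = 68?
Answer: -23500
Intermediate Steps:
V(Q, v) = -5 - 7*Q*v (V(Q, v) = -7*Q*v - 5 = -5 - 7*Q*v)
s = 26 (s = 49 - 23 = 26)
(P + s)*V(5, 2 + 5) = (68 + 26)*(-5 - 7*5*(2 + 5)) = 94*(-5 - 7*5*7) = 94*(-5 - 245) = 94*(-250) = -23500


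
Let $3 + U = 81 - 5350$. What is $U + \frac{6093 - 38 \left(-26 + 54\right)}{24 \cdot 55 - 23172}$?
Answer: $- \frac{115208773}{21852} \approx -5272.2$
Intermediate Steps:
$U = -5272$ ($U = -3 + \left(81 - 5350\right) = -3 - 5269 = -5272$)
$U + \frac{6093 - 38 \left(-26 + 54\right)}{24 \cdot 55 - 23172} = -5272 + \frac{6093 - 38 \left(-26 + 54\right)}{24 \cdot 55 - 23172} = -5272 + \frac{6093 - 1064}{1320 - 23172} = -5272 + \frac{6093 - 1064}{-21852} = -5272 + 5029 \left(- \frac{1}{21852}\right) = -5272 - \frac{5029}{21852} = - \frac{115208773}{21852}$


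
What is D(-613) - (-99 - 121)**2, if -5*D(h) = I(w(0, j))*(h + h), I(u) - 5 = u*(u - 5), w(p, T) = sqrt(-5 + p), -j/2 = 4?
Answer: -48400 - 1226*I*sqrt(5) ≈ -48400.0 - 2741.4*I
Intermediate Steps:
j = -8 (j = -2*4 = -8)
I(u) = 5 + u*(-5 + u) (I(u) = 5 + u*(u - 5) = 5 + u*(-5 + u))
D(h) = 2*I*h*sqrt(5) (D(h) = -(5 + (sqrt(-5 + 0))**2 - 5*sqrt(-5 + 0))*(h + h)/5 = -(5 + (sqrt(-5))**2 - 5*I*sqrt(5))*2*h/5 = -(5 + (I*sqrt(5))**2 - 5*I*sqrt(5))*2*h/5 = -(5 - 5 - 5*I*sqrt(5))*2*h/5 = -(-5*I*sqrt(5))*2*h/5 = -(-2)*I*h*sqrt(5) = 2*I*h*sqrt(5))
D(-613) - (-99 - 121)**2 = 2*I*(-613)*sqrt(5) - (-99 - 121)**2 = -1226*I*sqrt(5) - 1*(-220)**2 = -1226*I*sqrt(5) - 1*48400 = -1226*I*sqrt(5) - 48400 = -48400 - 1226*I*sqrt(5)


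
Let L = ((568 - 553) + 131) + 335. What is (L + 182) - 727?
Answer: -64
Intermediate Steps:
L = 481 (L = (15 + 131) + 335 = 146 + 335 = 481)
(L + 182) - 727 = (481 + 182) - 727 = 663 - 727 = -64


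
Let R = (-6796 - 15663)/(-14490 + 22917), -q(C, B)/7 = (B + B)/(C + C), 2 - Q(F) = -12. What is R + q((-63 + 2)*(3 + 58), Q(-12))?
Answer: -82744093/31356867 ≈ -2.6388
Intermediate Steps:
Q(F) = 14 (Q(F) = 2 - 1*(-12) = 2 + 12 = 14)
q(C, B) = -7*B/C (q(C, B) = -7*(B + B)/(C + C) = -7*2*B/(2*C) = -7*2*B*1/(2*C) = -7*B/C)
R = -22459/8427 ≈ -2.6651
R + q((-63 + 2)*(3 + 58), Q(-12)) = -22459/8427 - 7*14/(-63 + 2)*(3 + 58) = -22459/8427 - 7*14/(-61*61) = -22459/8427 - 7*14/(-3721) = -22459/8427 - 7*14*(-1/3721) = -22459/8427 + 98/3721 = -82744093/31356867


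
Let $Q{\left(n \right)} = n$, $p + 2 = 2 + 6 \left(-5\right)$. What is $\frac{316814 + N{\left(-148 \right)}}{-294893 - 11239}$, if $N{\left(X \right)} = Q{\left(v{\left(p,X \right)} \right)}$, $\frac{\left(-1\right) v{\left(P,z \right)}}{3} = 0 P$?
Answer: $- \frac{158407}{153066} \approx -1.0349$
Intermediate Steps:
$p = -30$ ($p = -2 + \left(2 + 6 \left(-5\right)\right) = -2 + \left(2 - 30\right) = -2 - 28 = -30$)
$v{\left(P,z \right)} = 0$ ($v{\left(P,z \right)} = - 3 \cdot 0 P = \left(-3\right) 0 = 0$)
$N{\left(X \right)} = 0$
$\frac{316814 + N{\left(-148 \right)}}{-294893 - 11239} = \frac{316814 + 0}{-294893 - 11239} = \frac{316814}{-306132} = 316814 \left(- \frac{1}{306132}\right) = - \frac{158407}{153066}$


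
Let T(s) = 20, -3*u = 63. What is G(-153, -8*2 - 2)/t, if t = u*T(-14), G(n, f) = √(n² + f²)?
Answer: -3*√293/140 ≈ -0.36680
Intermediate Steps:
u = -21 (u = -⅓*63 = -21)
G(n, f) = √(f² + n²)
t = -420 (t = -21*20 = -420)
G(-153, -8*2 - 2)/t = √((-8*2 - 2)² + (-153)²)/(-420) = √((-16 - 2)² + 23409)*(-1/420) = √((-18)² + 23409)*(-1/420) = √(324 + 23409)*(-1/420) = √23733*(-1/420) = (9*√293)*(-1/420) = -3*√293/140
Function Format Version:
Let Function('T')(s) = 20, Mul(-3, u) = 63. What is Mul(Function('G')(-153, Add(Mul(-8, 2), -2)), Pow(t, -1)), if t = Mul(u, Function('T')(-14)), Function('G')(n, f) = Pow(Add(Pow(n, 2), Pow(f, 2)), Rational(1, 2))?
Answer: Mul(Rational(-3, 140), Pow(293, Rational(1, 2))) ≈ -0.36680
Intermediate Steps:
u = -21 (u = Mul(Rational(-1, 3), 63) = -21)
Function('G')(n, f) = Pow(Add(Pow(f, 2), Pow(n, 2)), Rational(1, 2))
t = -420 (t = Mul(-21, 20) = -420)
Mul(Function('G')(-153, Add(Mul(-8, 2), -2)), Pow(t, -1)) = Mul(Pow(Add(Pow(Add(Mul(-8, 2), -2), 2), Pow(-153, 2)), Rational(1, 2)), Pow(-420, -1)) = Mul(Pow(Add(Pow(Add(-16, -2), 2), 23409), Rational(1, 2)), Rational(-1, 420)) = Mul(Pow(Add(Pow(-18, 2), 23409), Rational(1, 2)), Rational(-1, 420)) = Mul(Pow(Add(324, 23409), Rational(1, 2)), Rational(-1, 420)) = Mul(Pow(23733, Rational(1, 2)), Rational(-1, 420)) = Mul(Mul(9, Pow(293, Rational(1, 2))), Rational(-1, 420)) = Mul(Rational(-3, 140), Pow(293, Rational(1, 2)))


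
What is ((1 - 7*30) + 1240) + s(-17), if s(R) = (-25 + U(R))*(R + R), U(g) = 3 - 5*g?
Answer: -1111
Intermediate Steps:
s(R) = 2*R*(-22 - 5*R) (s(R) = (-25 + (3 - 5*R))*(R + R) = (-22 - 5*R)*(2*R) = 2*R*(-22 - 5*R))
((1 - 7*30) + 1240) + s(-17) = ((1 - 7*30) + 1240) - 2*(-17)*(22 + 5*(-17)) = ((1 - 210) + 1240) - 2*(-17)*(22 - 85) = (-209 + 1240) - 2*(-17)*(-63) = 1031 - 2142 = -1111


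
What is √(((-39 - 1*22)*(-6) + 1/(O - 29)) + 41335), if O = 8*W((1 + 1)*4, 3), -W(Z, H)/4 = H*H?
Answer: 4*√261905717/317 ≈ 204.21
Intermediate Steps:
W(Z, H) = -4*H² (W(Z, H) = -4*H*H = -4*H²)
O = -288 (O = 8*(-4*3²) = 8*(-4*9) = 8*(-36) = -288)
√(((-39 - 1*22)*(-6) + 1/(O - 29)) + 41335) = √(((-39 - 1*22)*(-6) + 1/(-288 - 29)) + 41335) = √(((-39 - 22)*(-6) + 1/(-317)) + 41335) = √((-61*(-6) - 1/317) + 41335) = √((366 - 1/317) + 41335) = √(116021/317 + 41335) = √(13219216/317) = 4*√261905717/317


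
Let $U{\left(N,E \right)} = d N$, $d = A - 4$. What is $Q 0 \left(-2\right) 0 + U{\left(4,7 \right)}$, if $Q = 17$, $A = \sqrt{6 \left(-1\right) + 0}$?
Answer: $-16 + 4 i \sqrt{6} \approx -16.0 + 9.798 i$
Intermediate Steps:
$A = i \sqrt{6}$ ($A = \sqrt{-6 + 0} = \sqrt{-6} = i \sqrt{6} \approx 2.4495 i$)
$d = -4 + i \sqrt{6}$ ($d = i \sqrt{6} - 4 = -4 + i \sqrt{6} \approx -4.0 + 2.4495 i$)
$U{\left(N,E \right)} = N \left(-4 + i \sqrt{6}\right)$ ($U{\left(N,E \right)} = \left(-4 + i \sqrt{6}\right) N = N \left(-4 + i \sqrt{6}\right)$)
$Q 0 \left(-2\right) 0 + U{\left(4,7 \right)} = 17 \cdot 0 \left(-2\right) 0 + 4 \left(-4 + i \sqrt{6}\right) = 17 \cdot 0 \cdot 0 - \left(16 - 4 i \sqrt{6}\right) = 17 \cdot 0 - \left(16 - 4 i \sqrt{6}\right) = 0 - \left(16 - 4 i \sqrt{6}\right) = -16 + 4 i \sqrt{6}$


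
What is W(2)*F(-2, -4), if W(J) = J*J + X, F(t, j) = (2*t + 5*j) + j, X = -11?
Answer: 196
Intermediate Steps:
F(t, j) = 2*t + 6*j
W(J) = -11 + J² (W(J) = J*J - 11 = J² - 11 = -11 + J²)
W(2)*F(-2, -4) = (-11 + 2²)*(2*(-2) + 6*(-4)) = (-11 + 4)*(-4 - 24) = -7*(-28) = 196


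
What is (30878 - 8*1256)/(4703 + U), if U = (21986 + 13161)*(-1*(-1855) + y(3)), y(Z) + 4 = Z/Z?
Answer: 20830/65096947 ≈ 0.00031998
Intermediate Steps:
y(Z) = -3 (y(Z) = -4 + Z/Z = -4 + 1 = -3)
U = 65092244 (U = (21986 + 13161)*(-1*(-1855) - 3) = 35147*(1855 - 3) = 35147*1852 = 65092244)
(30878 - 8*1256)/(4703 + U) = (30878 - 8*1256)/(4703 + 65092244) = (30878 - 10048)/65096947 = 20830*(1/65096947) = 20830/65096947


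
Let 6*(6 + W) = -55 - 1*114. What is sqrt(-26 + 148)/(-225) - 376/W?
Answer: 2256/205 - sqrt(122)/225 ≈ 10.956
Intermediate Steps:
W = -205/6 (W = -6 + (-55 - 1*114)/6 = -6 + (-55 - 114)/6 = -6 + (1/6)*(-169) = -6 - 169/6 = -205/6 ≈ -34.167)
sqrt(-26 + 148)/(-225) - 376/W = sqrt(-26 + 148)/(-225) - 376/(-205/6) = sqrt(122)*(-1/225) - 376*(-6/205) = -sqrt(122)/225 + 2256/205 = 2256/205 - sqrt(122)/225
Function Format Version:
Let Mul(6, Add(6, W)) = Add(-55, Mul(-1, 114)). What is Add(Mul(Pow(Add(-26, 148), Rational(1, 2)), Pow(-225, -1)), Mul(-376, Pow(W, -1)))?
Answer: Add(Rational(2256, 205), Mul(Rational(-1, 225), Pow(122, Rational(1, 2)))) ≈ 10.956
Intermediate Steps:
W = Rational(-205, 6) (W = Add(-6, Mul(Rational(1, 6), Add(-55, Mul(-1, 114)))) = Add(-6, Mul(Rational(1, 6), Add(-55, -114))) = Add(-6, Mul(Rational(1, 6), -169)) = Add(-6, Rational(-169, 6)) = Rational(-205, 6) ≈ -34.167)
Add(Mul(Pow(Add(-26, 148), Rational(1, 2)), Pow(-225, -1)), Mul(-376, Pow(W, -1))) = Add(Mul(Pow(Add(-26, 148), Rational(1, 2)), Pow(-225, -1)), Mul(-376, Pow(Rational(-205, 6), -1))) = Add(Mul(Pow(122, Rational(1, 2)), Rational(-1, 225)), Mul(-376, Rational(-6, 205))) = Add(Mul(Rational(-1, 225), Pow(122, Rational(1, 2))), Rational(2256, 205)) = Add(Rational(2256, 205), Mul(Rational(-1, 225), Pow(122, Rational(1, 2))))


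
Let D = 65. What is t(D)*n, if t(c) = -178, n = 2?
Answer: -356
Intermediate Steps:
t(D)*n = -178*2 = -356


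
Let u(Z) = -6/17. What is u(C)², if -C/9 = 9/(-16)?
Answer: 36/289 ≈ 0.12457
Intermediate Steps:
C = 81/16 (C = -81/(-16) = -81*(-1)/16 = -9*(-9/16) = 81/16 ≈ 5.0625)
u(Z) = -6/17
u(C)² = (-6/17)² = 36/289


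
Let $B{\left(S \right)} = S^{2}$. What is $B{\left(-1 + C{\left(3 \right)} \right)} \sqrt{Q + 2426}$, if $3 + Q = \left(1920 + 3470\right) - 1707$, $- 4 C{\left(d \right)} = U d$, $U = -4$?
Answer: $4 \sqrt{6106} \approx 312.56$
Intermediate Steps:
$C{\left(d \right)} = d$ ($C{\left(d \right)} = - \frac{\left(-4\right) d}{4} = d$)
$Q = 3680$ ($Q = -3 + \left(\left(1920 + 3470\right) - 1707\right) = -3 + \left(5390 - 1707\right) = -3 + 3683 = 3680$)
$B{\left(-1 + C{\left(3 \right)} \right)} \sqrt{Q + 2426} = \left(-1 + 3\right)^{2} \sqrt{3680 + 2426} = 2^{2} \sqrt{6106} = 4 \sqrt{6106}$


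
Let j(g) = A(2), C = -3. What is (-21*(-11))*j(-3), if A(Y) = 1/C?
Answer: -77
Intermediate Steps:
A(Y) = -1/3 (A(Y) = 1/(-3) = -1/3)
j(g) = -1/3
(-21*(-11))*j(-3) = -21*(-11)*(-1/3) = 231*(-1/3) = -77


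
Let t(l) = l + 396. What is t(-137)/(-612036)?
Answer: -259/612036 ≈ -0.00042318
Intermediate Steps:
t(l) = 396 + l
t(-137)/(-612036) = (396 - 137)/(-612036) = 259*(-1/612036) = -259/612036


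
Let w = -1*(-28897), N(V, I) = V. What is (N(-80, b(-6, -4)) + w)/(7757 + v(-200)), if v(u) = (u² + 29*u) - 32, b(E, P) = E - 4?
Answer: 28817/41925 ≈ 0.68735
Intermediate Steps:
b(E, P) = -4 + E
w = 28897
v(u) = -32 + u² + 29*u
(N(-80, b(-6, -4)) + w)/(7757 + v(-200)) = (-80 + 28897)/(7757 + (-32 + (-200)² + 29*(-200))) = 28817/(7757 + (-32 + 40000 - 5800)) = 28817/(7757 + 34168) = 28817/41925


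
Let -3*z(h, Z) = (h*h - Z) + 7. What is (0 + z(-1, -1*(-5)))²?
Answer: 1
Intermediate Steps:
z(h, Z) = -7/3 - h²/3 + Z/3 (z(h, Z) = -((h*h - Z) + 7)/3 = -((h² - Z) + 7)/3 = -(7 + h² - Z)/3 = -7/3 - h²/3 + Z/3)
(0 + z(-1, -1*(-5)))² = (0 + (-7/3 - ⅓*(-1)² + (-1*(-5))/3))² = (0 + (-7/3 - ⅓*1 + (⅓)*5))² = (0 + (-7/3 - ⅓ + 5/3))² = (0 - 1)² = (-1)² = 1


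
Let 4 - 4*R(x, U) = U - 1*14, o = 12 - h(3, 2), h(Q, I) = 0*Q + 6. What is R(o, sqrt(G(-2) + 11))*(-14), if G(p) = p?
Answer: -105/2 ≈ -52.500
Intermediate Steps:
h(Q, I) = 6 (h(Q, I) = 0 + 6 = 6)
o = 6 (o = 12 - 1*6 = 12 - 6 = 6)
R(x, U) = 9/2 - U/4 (R(x, U) = 1 - (U - 1*14)/4 = 1 - (U - 14)/4 = 1 - (-14 + U)/4 = 1 + (7/2 - U/4) = 9/2 - U/4)
R(o, sqrt(G(-2) + 11))*(-14) = (9/2 - sqrt(-2 + 11)/4)*(-14) = (9/2 - sqrt(9)/4)*(-14) = (9/2 - 1/4*3)*(-14) = (9/2 - 3/4)*(-14) = (15/4)*(-14) = -105/2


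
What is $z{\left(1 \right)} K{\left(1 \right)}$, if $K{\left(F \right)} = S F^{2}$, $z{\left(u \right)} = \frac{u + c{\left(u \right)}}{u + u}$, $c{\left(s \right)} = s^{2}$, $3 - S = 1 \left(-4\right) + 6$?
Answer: $1$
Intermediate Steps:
$S = 1$ ($S = 3 - \left(1 \left(-4\right) + 6\right) = 3 - \left(-4 + 6\right) = 3 - 2 = 1$)
$z{\left(u \right)} = \frac{u + u^{2}}{2 u}$ ($z{\left(u \right)} = \frac{u + u^{2}}{u + u} = \frac{u + u^{2}}{2 u}$)
$K{\left(F \right)} = F^{2}$ ($K{\left(F \right)} = 1 F^{2} = F^{2}$)
$z{\left(1 \right)} K{\left(1 \right)} = \left(\frac{1}{2} + \frac{1}{2} \cdot 1\right) 1^{2} = \left(\frac{1}{2} + \frac{1}{2}\right) 1 = 1 \cdot 1 = 1$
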